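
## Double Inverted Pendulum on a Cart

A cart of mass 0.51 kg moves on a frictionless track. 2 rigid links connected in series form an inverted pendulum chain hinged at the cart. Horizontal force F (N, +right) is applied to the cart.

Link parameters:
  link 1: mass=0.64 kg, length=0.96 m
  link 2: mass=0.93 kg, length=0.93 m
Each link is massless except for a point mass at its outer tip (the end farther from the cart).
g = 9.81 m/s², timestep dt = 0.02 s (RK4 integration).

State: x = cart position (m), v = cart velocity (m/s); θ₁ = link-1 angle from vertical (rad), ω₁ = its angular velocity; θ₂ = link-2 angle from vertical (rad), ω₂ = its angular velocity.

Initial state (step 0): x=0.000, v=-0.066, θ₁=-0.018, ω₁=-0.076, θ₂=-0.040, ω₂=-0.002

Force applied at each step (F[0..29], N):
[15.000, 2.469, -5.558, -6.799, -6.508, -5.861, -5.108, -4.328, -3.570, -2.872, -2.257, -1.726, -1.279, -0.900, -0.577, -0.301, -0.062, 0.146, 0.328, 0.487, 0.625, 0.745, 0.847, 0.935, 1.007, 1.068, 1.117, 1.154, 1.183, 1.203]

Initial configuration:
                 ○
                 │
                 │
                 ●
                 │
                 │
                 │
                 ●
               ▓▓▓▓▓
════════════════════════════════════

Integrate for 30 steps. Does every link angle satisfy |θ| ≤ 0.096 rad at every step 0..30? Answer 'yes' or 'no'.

apply F[0]=+15.000 → step 1: x=0.005, v=0.534, θ₁=-0.026, ω₁=-0.700, θ₂=-0.040, ω₂=-0.011
apply F[1]=+2.469 → step 2: x=0.016, v=0.649, θ₁=-0.041, ω₁=-0.824, θ₂=-0.040, ω₂=-0.015
apply F[2]=-5.558 → step 3: x=0.028, v=0.460, θ₁=-0.056, ω₁=-0.640, θ₂=-0.041, ω₂=-0.010
apply F[3]=-6.799 → step 4: x=0.034, v=0.232, θ₁=-0.066, ω₁=-0.422, θ₂=-0.041, ω₂=0.001
apply F[4]=-6.508 → step 5: x=0.037, v=0.021, θ₁=-0.073, ω₁=-0.226, θ₂=-0.041, ω₂=0.017
apply F[5]=-5.861 → step 6: x=0.036, v=-0.161, θ₁=-0.076, ω₁=-0.063, θ₂=-0.040, ω₂=0.035
apply F[6]=-5.108 → step 7: x=0.031, v=-0.313, θ₁=-0.075, ω₁=0.068, θ₂=-0.039, ω₂=0.055
apply F[7]=-4.328 → step 8: x=0.023, v=-0.436, θ₁=-0.073, ω₁=0.170, θ₂=-0.038, ω₂=0.074
apply F[8]=-3.570 → step 9: x=0.014, v=-0.532, θ₁=-0.069, ω₁=0.244, θ₂=-0.036, ω₂=0.092
apply F[9]=-2.872 → step 10: x=0.002, v=-0.604, θ₁=-0.064, ω₁=0.296, θ₂=-0.034, ω₂=0.109
apply F[10]=-2.257 → step 11: x=-0.010, v=-0.656, θ₁=-0.057, ω₁=0.330, θ₂=-0.032, ω₂=0.123
apply F[11]=-1.726 → step 12: x=-0.024, v=-0.691, θ₁=-0.051, ω₁=0.349, θ₂=-0.029, ω₂=0.135
apply F[12]=-1.279 → step 13: x=-0.038, v=-0.713, θ₁=-0.044, ω₁=0.356, θ₂=-0.027, ω₂=0.145
apply F[13]=-0.900 → step 14: x=-0.052, v=-0.724, θ₁=-0.036, ω₁=0.356, θ₂=-0.024, ω₂=0.152
apply F[14]=-0.577 → step 15: x=-0.067, v=-0.728, θ₁=-0.029, ω₁=0.349, θ₂=-0.020, ω₂=0.158
apply F[15]=-0.301 → step 16: x=-0.081, v=-0.724, θ₁=-0.023, ω₁=0.338, θ₂=-0.017, ω₂=0.161
apply F[16]=-0.062 → step 17: x=-0.095, v=-0.715, θ₁=-0.016, ω₁=0.324, θ₂=-0.014, ω₂=0.163
apply F[17]=+0.146 → step 18: x=-0.110, v=-0.702, θ₁=-0.010, ω₁=0.307, θ₂=-0.011, ω₂=0.163
apply F[18]=+0.328 → step 19: x=-0.124, v=-0.685, θ₁=-0.004, ω₁=0.289, θ₂=-0.008, ω₂=0.162
apply F[19]=+0.487 → step 20: x=-0.137, v=-0.665, θ₁=0.002, ω₁=0.270, θ₂=-0.004, ω₂=0.159
apply F[20]=+0.625 → step 21: x=-0.150, v=-0.643, θ₁=0.007, ω₁=0.250, θ₂=-0.001, ω₂=0.156
apply F[21]=+0.745 → step 22: x=-0.163, v=-0.620, θ₁=0.012, ω₁=0.230, θ₂=0.002, ω₂=0.151
apply F[22]=+0.847 → step 23: x=-0.175, v=-0.595, θ₁=0.016, ω₁=0.211, θ₂=0.005, ω₂=0.145
apply F[23]=+0.935 → step 24: x=-0.187, v=-0.570, θ₁=0.020, ω₁=0.191, θ₂=0.008, ω₂=0.139
apply F[24]=+1.007 → step 25: x=-0.198, v=-0.544, θ₁=0.024, ω₁=0.173, θ₂=0.010, ω₂=0.132
apply F[25]=+1.068 → step 26: x=-0.208, v=-0.517, θ₁=0.027, ω₁=0.154, θ₂=0.013, ω₂=0.125
apply F[26]=+1.117 → step 27: x=-0.218, v=-0.491, θ₁=0.030, ω₁=0.137, θ₂=0.015, ω₂=0.118
apply F[27]=+1.154 → step 28: x=-0.228, v=-0.464, θ₁=0.033, ω₁=0.121, θ₂=0.018, ω₂=0.110
apply F[28]=+1.183 → step 29: x=-0.237, v=-0.439, θ₁=0.035, ω₁=0.105, θ₂=0.020, ω₂=0.102
apply F[29]=+1.203 → step 30: x=-0.245, v=-0.413, θ₁=0.037, ω₁=0.090, θ₂=0.022, ω₂=0.094
Max |angle| over trajectory = 0.076 rad; bound = 0.096 → within bound.

Answer: yes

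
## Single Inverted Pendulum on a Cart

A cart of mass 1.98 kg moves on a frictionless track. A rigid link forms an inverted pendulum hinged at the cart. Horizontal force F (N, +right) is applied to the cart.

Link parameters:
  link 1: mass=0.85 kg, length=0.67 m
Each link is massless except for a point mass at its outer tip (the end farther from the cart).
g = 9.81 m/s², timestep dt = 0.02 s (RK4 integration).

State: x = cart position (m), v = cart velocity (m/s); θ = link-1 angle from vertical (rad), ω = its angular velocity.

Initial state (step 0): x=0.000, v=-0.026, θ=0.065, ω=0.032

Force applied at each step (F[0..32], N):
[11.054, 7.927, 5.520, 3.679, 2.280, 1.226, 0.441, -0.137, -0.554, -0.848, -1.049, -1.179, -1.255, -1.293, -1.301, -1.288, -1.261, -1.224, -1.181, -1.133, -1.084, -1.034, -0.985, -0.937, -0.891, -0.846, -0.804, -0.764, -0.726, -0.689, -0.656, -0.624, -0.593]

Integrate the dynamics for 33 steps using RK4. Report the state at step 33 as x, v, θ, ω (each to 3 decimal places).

apply F[0]=+11.054 → step 1: x=0.001, v=0.080, θ=0.064, ω=-0.107
apply F[1]=+7.927 → step 2: x=0.003, v=0.155, θ=0.061, ω=-0.200
apply F[2]=+5.520 → step 3: x=0.006, v=0.205, θ=0.057, ω=-0.258
apply F[3]=+3.679 → step 4: x=0.011, v=0.238, θ=0.051, ω=-0.291
apply F[4]=+2.280 → step 5: x=0.016, v=0.257, θ=0.045, ω=-0.305
apply F[5]=+1.226 → step 6: x=0.021, v=0.266, θ=0.039, ω=-0.306
apply F[6]=+0.441 → step 7: x=0.026, v=0.267, θ=0.033, ω=-0.298
apply F[7]=-0.137 → step 8: x=0.032, v=0.263, θ=0.027, ω=-0.283
apply F[8]=-0.554 → step 9: x=0.037, v=0.256, θ=0.022, ω=-0.264
apply F[9]=-0.848 → step 10: x=0.042, v=0.246, θ=0.017, ω=-0.244
apply F[10]=-1.049 → step 11: x=0.047, v=0.234, θ=0.012, ω=-0.222
apply F[11]=-1.179 → step 12: x=0.051, v=0.221, θ=0.008, ω=-0.200
apply F[12]=-1.255 → step 13: x=0.056, v=0.208, θ=0.004, ω=-0.178
apply F[13]=-1.293 → step 14: x=0.060, v=0.195, θ=0.001, ω=-0.158
apply F[14]=-1.301 → step 15: x=0.063, v=0.182, θ=-0.002, ω=-0.139
apply F[15]=-1.288 → step 16: x=0.067, v=0.169, θ=-0.005, ω=-0.121
apply F[16]=-1.261 → step 17: x=0.070, v=0.157, θ=-0.007, ω=-0.104
apply F[17]=-1.224 → step 18: x=0.073, v=0.145, θ=-0.009, ω=-0.089
apply F[18]=-1.181 → step 19: x=0.076, v=0.134, θ=-0.011, ω=-0.076
apply F[19]=-1.133 → step 20: x=0.078, v=0.123, θ=-0.012, ω=-0.063
apply F[20]=-1.084 → step 21: x=0.081, v=0.114, θ=-0.013, ω=-0.052
apply F[21]=-1.034 → step 22: x=0.083, v=0.104, θ=-0.014, ω=-0.043
apply F[22]=-0.985 → step 23: x=0.085, v=0.096, θ=-0.015, ω=-0.034
apply F[23]=-0.937 → step 24: x=0.087, v=0.087, θ=-0.016, ω=-0.026
apply F[24]=-0.891 → step 25: x=0.089, v=0.080, θ=-0.016, ω=-0.019
apply F[25]=-0.846 → step 26: x=0.090, v=0.072, θ=-0.016, ω=-0.013
apply F[26]=-0.804 → step 27: x=0.091, v=0.066, θ=-0.017, ω=-0.008
apply F[27]=-0.764 → step 28: x=0.093, v=0.059, θ=-0.017, ω=-0.004
apply F[28]=-0.726 → step 29: x=0.094, v=0.054, θ=-0.017, ω=0.000
apply F[29]=-0.689 → step 30: x=0.095, v=0.048, θ=-0.017, ω=0.004
apply F[30]=-0.656 → step 31: x=0.096, v=0.043, θ=-0.017, ω=0.007
apply F[31]=-0.624 → step 32: x=0.097, v=0.038, θ=-0.016, ω=0.009
apply F[32]=-0.593 → step 33: x=0.097, v=0.033, θ=-0.016, ω=0.011

Answer: x=0.097, v=0.033, θ=-0.016, ω=0.011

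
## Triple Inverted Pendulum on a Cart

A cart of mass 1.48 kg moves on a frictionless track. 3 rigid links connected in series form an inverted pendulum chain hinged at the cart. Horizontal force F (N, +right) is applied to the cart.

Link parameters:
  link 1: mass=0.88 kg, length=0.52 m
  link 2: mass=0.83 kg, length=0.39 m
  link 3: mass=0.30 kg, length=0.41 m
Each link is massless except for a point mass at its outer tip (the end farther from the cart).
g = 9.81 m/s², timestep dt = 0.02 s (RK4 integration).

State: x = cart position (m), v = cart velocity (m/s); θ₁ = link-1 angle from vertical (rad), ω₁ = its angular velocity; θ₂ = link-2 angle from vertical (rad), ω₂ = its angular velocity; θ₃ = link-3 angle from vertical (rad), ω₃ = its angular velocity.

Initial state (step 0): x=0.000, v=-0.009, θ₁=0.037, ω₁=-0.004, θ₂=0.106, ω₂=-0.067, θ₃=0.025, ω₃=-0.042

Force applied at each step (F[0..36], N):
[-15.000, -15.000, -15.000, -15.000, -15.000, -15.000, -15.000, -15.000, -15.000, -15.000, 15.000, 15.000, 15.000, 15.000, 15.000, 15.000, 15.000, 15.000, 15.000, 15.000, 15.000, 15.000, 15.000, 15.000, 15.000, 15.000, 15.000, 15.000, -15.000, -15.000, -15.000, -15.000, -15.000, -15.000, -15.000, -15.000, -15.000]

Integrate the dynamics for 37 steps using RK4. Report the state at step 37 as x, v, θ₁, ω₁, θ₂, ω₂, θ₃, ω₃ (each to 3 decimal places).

apply F[0]=-15.000 → step 1: x=-0.002, v=-0.221, θ₁=0.041, ω₁=0.388, θ₂=0.106, ω₂=0.020, θ₃=0.024, ω₃=-0.092
apply F[1]=-15.000 → step 2: x=-0.009, v=-0.435, θ₁=0.053, ω₁=0.789, θ₂=0.107, ω₂=0.098, θ₃=0.021, ω₃=-0.142
apply F[2]=-15.000 → step 3: x=-0.020, v=-0.652, θ₁=0.073, ω₁=1.210, θ₂=0.109, ω₂=0.158, θ₃=0.018, ω₃=-0.192
apply F[3]=-15.000 → step 4: x=-0.035, v=-0.873, θ₁=0.101, ω₁=1.655, θ₂=0.113, ω₂=0.194, θ₃=0.014, ω₃=-0.240
apply F[4]=-15.000 → step 5: x=-0.055, v=-1.097, θ₁=0.139, ω₁=2.129, θ₂=0.117, ω₂=0.204, θ₃=0.008, ω₃=-0.285
apply F[5]=-15.000 → step 6: x=-0.079, v=-1.321, θ₁=0.186, ω₁=2.624, θ₂=0.121, ω₂=0.190, θ₃=0.002, ω₃=-0.322
apply F[6]=-15.000 → step 7: x=-0.107, v=-1.540, θ₁=0.244, ω₁=3.129, θ₂=0.124, ω₂=0.167, θ₃=-0.004, ω₃=-0.345
apply F[7]=-15.000 → step 8: x=-0.140, v=-1.747, θ₁=0.311, ω₁=3.619, θ₂=0.128, ω₂=0.158, θ₃=-0.011, ω₃=-0.350
apply F[8]=-15.000 → step 9: x=-0.177, v=-1.934, θ₁=0.388, ω₁=4.069, θ₂=0.131, ω₂=0.196, θ₃=-0.018, ω₃=-0.335
apply F[9]=-15.000 → step 10: x=-0.218, v=-2.097, θ₁=0.474, ω₁=4.461, θ₂=0.136, ω₂=0.310, θ₃=-0.025, ω₃=-0.300
apply F[10]=+15.000 → step 11: x=-0.258, v=-1.924, θ₁=0.562, ω₁=4.396, θ₂=0.141, ω₂=0.220, θ₃=-0.031, ω₃=-0.323
apply F[11]=+15.000 → step 12: x=-0.295, v=-1.755, θ₁=0.650, ω₁=4.389, θ₂=0.145, ω₂=0.109, θ₃=-0.038, ω₃=-0.346
apply F[12]=+15.000 → step 13: x=-0.328, v=-1.588, θ₁=0.738, ω₁=4.428, θ₂=0.146, ω₂=-0.011, θ₃=-0.045, ω₃=-0.367
apply F[13]=+15.000 → step 14: x=-0.358, v=-1.419, θ₁=0.827, ω₁=4.504, θ₂=0.144, ω₂=-0.128, θ₃=-0.052, ω₃=-0.385
apply F[14]=+15.000 → step 15: x=-0.385, v=-1.245, θ₁=0.919, ω₁=4.611, θ₂=0.141, ω₂=-0.232, θ₃=-0.060, ω₃=-0.398
apply F[15]=+15.000 → step 16: x=-0.408, v=-1.064, θ₁=1.012, ω₁=4.746, θ₂=0.135, ω₂=-0.313, θ₃=-0.068, ω₃=-0.407
apply F[16]=+15.000 → step 17: x=-0.427, v=-0.874, θ₁=1.109, ω₁=4.908, θ₂=0.128, ω₂=-0.361, θ₃=-0.076, ω₃=-0.411
apply F[17]=+15.000 → step 18: x=-0.443, v=-0.673, θ₁=1.209, ω₁=5.098, θ₂=0.121, ω₂=-0.367, θ₃=-0.085, ω₃=-0.411
apply F[18]=+15.000 → step 19: x=-0.454, v=-0.458, θ₁=1.313, ω₁=5.323, θ₂=0.114, ω₂=-0.321, θ₃=-0.093, ω₃=-0.408
apply F[19]=+15.000 → step 20: x=-0.461, v=-0.228, θ₁=1.422, ω₁=5.587, θ₂=0.109, ω₂=-0.208, θ₃=-0.101, ω₃=-0.403
apply F[20]=+15.000 → step 21: x=-0.463, v=0.021, θ₁=1.537, ω₁=5.902, θ₂=0.106, ω₂=-0.012, θ₃=-0.109, ω₃=-0.399
apply F[21]=+15.000 → step 22: x=-0.460, v=0.294, θ₁=1.658, ω₁=6.283, θ₂=0.109, ω₂=0.289, θ₃=-0.117, ω₃=-0.396
apply F[22]=+15.000 → step 23: x=-0.451, v=0.597, θ₁=1.788, ω₁=6.750, θ₂=0.119, ω₂=0.728, θ₃=-0.125, ω₃=-0.397
apply F[23]=+15.000 → step 24: x=-0.436, v=0.939, θ₁=1.929, ω₁=7.331, θ₂=0.139, ω₂=1.350, θ₃=-0.133, ω₃=-0.409
apply F[24]=+15.000 → step 25: x=-0.413, v=1.331, θ₁=2.083, ω₁=8.066, θ₂=0.174, ω₂=2.226, θ₃=-0.141, ω₃=-0.439
apply F[25]=+15.000 → step 26: x=-0.382, v=1.788, θ₁=2.253, ω₁=9.006, θ₂=0.231, ω₂=3.466, θ₃=-0.151, ω₃=-0.506
apply F[26]=+15.000 → step 27: x=-0.341, v=2.318, θ₁=2.445, ω₁=10.203, θ₂=0.317, ω₂=5.242, θ₃=-0.162, ω₃=-0.643
apply F[27]=+15.000 → step 28: x=-0.289, v=2.907, θ₁=2.663, ω₁=11.645, θ₂=0.445, ω₂=7.787, θ₃=-0.177, ω₃=-0.894
apply F[28]=-15.000 → step 29: x=-0.229, v=3.069, θ₁=2.904, ω₁=12.367, θ₂=0.637, ω₂=11.374, θ₃=-0.199, ω₃=-1.228
apply F[29]=-15.000 → step 30: x=-0.168, v=2.985, θ₁=3.150, ω₁=12.055, θ₂=0.898, ω₂=14.663, θ₃=-0.222, ω₃=-0.936
apply F[30]=-15.000 → step 31: x=-0.111, v=2.706, θ₁=3.378, ω₁=10.503, θ₂=1.216, ω₂=16.856, θ₃=-0.227, ω₃=0.629
apply F[31]=-15.000 → step 32: x=-0.060, v=2.411, θ₁=3.565, ω₁=8.109, θ₂=1.565, ω₂=17.960, θ₃=-0.189, ω₃=3.297
apply F[32]=-15.000 → step 33: x=-0.014, v=2.168, θ₁=3.699, ω₁=5.250, θ₂=1.930, ω₂=18.453, θ₃=-0.093, ω₃=6.339
apply F[33]=-15.000 → step 34: x=0.027, v=1.930, θ₁=3.773, ω₁=2.111, θ₂=2.303, ω₂=18.870, θ₃=0.063, ω₃=9.240
apply F[34]=-15.000 → step 35: x=0.062, v=1.590, θ₁=3.782, ω₁=-1.351, θ₂=2.689, ω₂=19.874, θ₃=0.276, ω₃=12.009
apply F[35]=-15.000 → step 36: x=0.089, v=0.932, θ₁=3.714, ω₁=-5.636, θ₂=3.108, ω₂=22.459, θ₃=0.547, ω₃=15.348
apply F[36]=-15.000 → step 37: x=0.094, v=-0.516, θ₁=3.550, ω₁=-10.419, θ₂=3.596, ω₂=25.651, θ₃=0.906, ω₃=20.988

Answer: x=0.094, v=-0.516, θ₁=3.550, ω₁=-10.419, θ₂=3.596, ω₂=25.651, θ₃=0.906, ω₃=20.988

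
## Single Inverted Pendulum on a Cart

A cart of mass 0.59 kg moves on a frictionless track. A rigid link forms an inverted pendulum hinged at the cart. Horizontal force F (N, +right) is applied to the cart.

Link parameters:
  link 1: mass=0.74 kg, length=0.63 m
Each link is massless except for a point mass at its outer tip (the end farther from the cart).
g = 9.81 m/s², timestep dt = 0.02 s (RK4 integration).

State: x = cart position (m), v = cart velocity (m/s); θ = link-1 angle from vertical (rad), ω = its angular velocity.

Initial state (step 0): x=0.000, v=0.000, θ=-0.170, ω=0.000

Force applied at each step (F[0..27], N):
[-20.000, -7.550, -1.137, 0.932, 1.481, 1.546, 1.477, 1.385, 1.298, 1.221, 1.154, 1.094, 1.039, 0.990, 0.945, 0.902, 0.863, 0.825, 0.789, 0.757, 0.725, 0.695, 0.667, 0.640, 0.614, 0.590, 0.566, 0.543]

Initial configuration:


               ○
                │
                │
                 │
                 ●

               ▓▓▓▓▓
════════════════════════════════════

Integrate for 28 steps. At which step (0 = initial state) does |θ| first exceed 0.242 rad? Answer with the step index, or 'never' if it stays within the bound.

Answer: never

Derivation:
apply F[0]=-20.000 → step 1: x=-0.006, v=-0.617, θ=-0.161, ω=0.914
apply F[1]=-7.550 → step 2: x=-0.021, v=-0.833, θ=-0.140, ω=1.206
apply F[2]=-1.137 → step 3: x=-0.037, v=-0.843, θ=-0.116, ω=1.182
apply F[3]=+0.932 → step 4: x=-0.054, v=-0.789, θ=-0.093, ω=1.064
apply F[4]=+1.481 → step 5: x=-0.069, v=-0.720, θ=-0.074, ω=0.930
apply F[5]=+1.546 → step 6: x=-0.083, v=-0.653, θ=-0.056, ω=0.803
apply F[6]=+1.477 → step 7: x=-0.095, v=-0.592, θ=-0.041, ω=0.691
apply F[7]=+1.385 → step 8: x=-0.106, v=-0.536, θ=-0.028, ω=0.592
apply F[8]=+1.298 → step 9: x=-0.116, v=-0.487, θ=-0.017, ω=0.507
apply F[9]=+1.221 → step 10: x=-0.126, v=-0.442, θ=-0.008, ω=0.432
apply F[10]=+1.154 → step 11: x=-0.134, v=-0.402, θ=-0.000, ω=0.367
apply F[11]=+1.094 → step 12: x=-0.142, v=-0.366, θ=0.007, ω=0.311
apply F[12]=+1.039 → step 13: x=-0.149, v=-0.333, θ=0.012, ω=0.262
apply F[13]=+0.990 → step 14: x=-0.155, v=-0.303, θ=0.017, ω=0.219
apply F[14]=+0.945 → step 15: x=-0.161, v=-0.276, θ=0.021, ω=0.182
apply F[15]=+0.902 → step 16: x=-0.166, v=-0.251, θ=0.024, ω=0.149
apply F[16]=+0.863 → step 17: x=-0.171, v=-0.228, θ=0.027, ω=0.121
apply F[17]=+0.825 → step 18: x=-0.175, v=-0.207, θ=0.029, ω=0.096
apply F[18]=+0.789 → step 19: x=-0.179, v=-0.188, θ=0.031, ω=0.075
apply F[19]=+0.757 → step 20: x=-0.183, v=-0.170, θ=0.032, ω=0.057
apply F[20]=+0.725 → step 21: x=-0.186, v=-0.154, θ=0.033, ω=0.041
apply F[21]=+0.695 → step 22: x=-0.189, v=-0.138, θ=0.034, ω=0.027
apply F[22]=+0.667 → step 23: x=-0.192, v=-0.124, θ=0.034, ω=0.016
apply F[23]=+0.640 → step 24: x=-0.194, v=-0.111, θ=0.035, ω=0.005
apply F[24]=+0.614 → step 25: x=-0.196, v=-0.099, θ=0.035, ω=-0.003
apply F[25]=+0.590 → step 26: x=-0.198, v=-0.087, θ=0.035, ω=-0.011
apply F[26]=+0.566 → step 27: x=-0.200, v=-0.077, θ=0.034, ω=-0.017
apply F[27]=+0.543 → step 28: x=-0.201, v=-0.067, θ=0.034, ω=-0.022
max |θ| = 0.170 ≤ 0.242 over all 29 states.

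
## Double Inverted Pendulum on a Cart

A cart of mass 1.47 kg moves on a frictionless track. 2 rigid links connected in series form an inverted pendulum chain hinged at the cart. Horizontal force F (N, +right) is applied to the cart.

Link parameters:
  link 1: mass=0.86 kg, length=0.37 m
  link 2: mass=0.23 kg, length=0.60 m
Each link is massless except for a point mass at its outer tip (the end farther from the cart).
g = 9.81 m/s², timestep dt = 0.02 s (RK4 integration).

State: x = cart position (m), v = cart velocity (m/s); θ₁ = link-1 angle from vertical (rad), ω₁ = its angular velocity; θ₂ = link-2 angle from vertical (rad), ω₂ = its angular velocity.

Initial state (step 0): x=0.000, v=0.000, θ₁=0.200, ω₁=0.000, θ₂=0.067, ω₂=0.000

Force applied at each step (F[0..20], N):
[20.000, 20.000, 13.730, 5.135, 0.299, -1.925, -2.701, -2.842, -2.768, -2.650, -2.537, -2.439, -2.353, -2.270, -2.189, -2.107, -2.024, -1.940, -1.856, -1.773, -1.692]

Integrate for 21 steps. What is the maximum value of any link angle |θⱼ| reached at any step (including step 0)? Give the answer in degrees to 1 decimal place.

Answer: 11.5°

Derivation:
apply F[0]=+20.000 → step 1: x=0.002, v=0.237, θ₁=0.195, ω₁=-0.502, θ₂=0.066, ω₂=-0.066
apply F[1]=+20.000 → step 2: x=0.010, v=0.477, θ₁=0.180, ω₁=-1.020, θ₂=0.064, ω₂=-0.126
apply F[2]=+13.730 → step 3: x=0.021, v=0.638, θ₁=0.156, ω₁=-1.343, θ₂=0.061, ω₂=-0.173
apply F[3]=+5.135 → step 4: x=0.034, v=0.688, θ₁=0.129, ω₁=-1.391, θ₂=0.058, ω₂=-0.205
apply F[4]=+0.299 → step 5: x=0.048, v=0.677, θ₁=0.102, ω₁=-1.291, θ₂=0.053, ω₂=-0.228
apply F[5]=-1.925 → step 6: x=0.061, v=0.639, θ₁=0.078, ω₁=-1.136, θ₂=0.049, ω₂=-0.243
apply F[6]=-2.701 → step 7: x=0.073, v=0.593, θ₁=0.057, ω₁=-0.974, θ₂=0.044, ω₂=-0.251
apply F[7]=-2.842 → step 8: x=0.084, v=0.547, θ₁=0.039, ω₁=-0.825, θ₂=0.039, ω₂=-0.254
apply F[8]=-2.768 → step 9: x=0.095, v=0.505, θ₁=0.024, ω₁=-0.696, θ₂=0.033, ω₂=-0.252
apply F[9]=-2.650 → step 10: x=0.105, v=0.467, θ₁=0.011, ω₁=-0.585, θ₂=0.028, ω₂=-0.246
apply F[10]=-2.537 → step 11: x=0.114, v=0.432, θ₁=0.000, ω₁=-0.489, θ₂=0.024, ω₂=-0.238
apply F[11]=-2.439 → step 12: x=0.122, v=0.399, θ₁=-0.009, ω₁=-0.407, θ₂=0.019, ω₂=-0.227
apply F[12]=-2.353 → step 13: x=0.130, v=0.369, θ₁=-0.016, ω₁=-0.337, θ₂=0.015, ω₂=-0.215
apply F[13]=-2.270 → step 14: x=0.137, v=0.341, θ₁=-0.022, ω₁=-0.276, θ₂=0.010, ω₂=-0.202
apply F[14]=-2.189 → step 15: x=0.143, v=0.315, θ₁=-0.027, ω₁=-0.223, θ₂=0.007, ω₂=-0.188
apply F[15]=-2.107 → step 16: x=0.149, v=0.290, θ₁=-0.031, ω₁=-0.177, θ₂=0.003, ω₂=-0.174
apply F[16]=-2.024 → step 17: x=0.155, v=0.268, θ₁=-0.034, ω₁=-0.138, θ₂=-0.000, ω₂=-0.160
apply F[17]=-1.940 → step 18: x=0.160, v=0.246, θ₁=-0.037, ω₁=-0.105, θ₂=-0.004, ω₂=-0.146
apply F[18]=-1.856 → step 19: x=0.165, v=0.227, θ₁=-0.039, ω₁=-0.076, θ₂=-0.006, ω₂=-0.132
apply F[19]=-1.773 → step 20: x=0.169, v=0.208, θ₁=-0.040, ω₁=-0.052, θ₂=-0.009, ω₂=-0.119
apply F[20]=-1.692 → step 21: x=0.173, v=0.191, θ₁=-0.041, ω₁=-0.031, θ₂=-0.011, ω₂=-0.106
Max |angle| over trajectory = 0.200 rad = 11.5°.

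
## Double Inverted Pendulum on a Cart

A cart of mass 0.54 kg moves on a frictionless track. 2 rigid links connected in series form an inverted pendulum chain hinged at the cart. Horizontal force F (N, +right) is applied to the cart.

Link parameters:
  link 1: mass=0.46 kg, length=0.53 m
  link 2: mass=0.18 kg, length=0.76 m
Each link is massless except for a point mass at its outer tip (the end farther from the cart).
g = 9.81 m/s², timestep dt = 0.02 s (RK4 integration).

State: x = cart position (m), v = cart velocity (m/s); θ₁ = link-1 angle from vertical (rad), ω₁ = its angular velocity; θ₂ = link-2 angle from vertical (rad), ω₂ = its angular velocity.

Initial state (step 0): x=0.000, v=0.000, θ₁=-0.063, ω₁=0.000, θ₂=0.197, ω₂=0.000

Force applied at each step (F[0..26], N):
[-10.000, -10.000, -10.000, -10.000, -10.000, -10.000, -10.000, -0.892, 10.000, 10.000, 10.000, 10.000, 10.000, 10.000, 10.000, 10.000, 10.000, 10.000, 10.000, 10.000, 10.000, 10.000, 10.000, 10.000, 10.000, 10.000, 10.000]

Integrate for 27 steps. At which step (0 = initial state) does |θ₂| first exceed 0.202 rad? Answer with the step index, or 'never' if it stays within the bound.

Answer: 3

Derivation:
apply F[0]=-10.000 → step 1: x=-0.004, v=-0.355, θ₁=-0.057, ω₁=0.608, θ₂=0.198, ω₂=0.099
apply F[1]=-10.000 → step 2: x=-0.014, v=-0.714, θ₁=-0.039, ω₁=1.231, θ₂=0.201, ω₂=0.188
apply F[2]=-10.000 → step 3: x=-0.032, v=-1.079, θ₁=-0.008, ω₁=1.883, θ₂=0.205, ω₂=0.261
apply F[3]=-10.000 → step 4: x=-0.057, v=-1.452, θ₁=0.037, ω₁=2.571, θ₂=0.211, ω₂=0.309
apply F[4]=-10.000 → step 5: x=-0.090, v=-1.828, θ₁=0.096, ω₁=3.294, θ₂=0.218, ω₂=0.331
apply F[5]=-10.000 → step 6: x=-0.131, v=-2.198, θ₁=0.169, ω₁=4.035, θ₂=0.224, ω₂=0.332
apply F[6]=-10.000 → step 7: x=-0.178, v=-2.546, θ₁=0.257, ω₁=4.755, θ₂=0.231, ω₂=0.331
apply F[7]=-0.892 → step 8: x=-0.229, v=-2.556, θ₁=0.353, ω₁=4.882, θ₂=0.238, ω₂=0.339
apply F[8]=+10.000 → step 9: x=-0.277, v=-2.223, θ₁=0.446, ω₁=4.456, θ₂=0.244, ω₂=0.316
apply F[9]=+10.000 → step 10: x=-0.318, v=-1.918, θ₁=0.532, ω₁=4.143, θ₂=0.250, ω₂=0.263
apply F[10]=+10.000 → step 11: x=-0.354, v=-1.638, θ₁=0.613, ω₁=3.929, θ₂=0.254, ω₂=0.183
apply F[11]=+10.000 → step 12: x=-0.384, v=-1.374, θ₁=0.690, ω₁=3.797, θ₂=0.257, ω₂=0.078
apply F[12]=+10.000 → step 13: x=-0.409, v=-1.123, θ₁=0.765, ω₁=3.735, θ₂=0.257, ω₂=-0.048
apply F[13]=+10.000 → step 14: x=-0.429, v=-0.879, θ₁=0.840, ω₁=3.730, θ₂=0.255, ω₂=-0.189
apply F[14]=+10.000 → step 15: x=-0.444, v=-0.639, θ₁=0.915, ω₁=3.773, θ₂=0.250, ω₂=-0.341
apply F[15]=+10.000 → step 16: x=-0.454, v=-0.397, θ₁=0.991, ω₁=3.859, θ₂=0.241, ω₂=-0.500
apply F[16]=+10.000 → step 17: x=-0.460, v=-0.152, θ₁=1.069, ω₁=3.981, θ₂=0.230, ω₂=-0.660
apply F[17]=+10.000 → step 18: x=-0.460, v=0.101, θ₁=1.150, ω₁=4.138, θ₂=0.215, ω₂=-0.818
apply F[18]=+10.000 → step 19: x=-0.456, v=0.363, θ₁=1.235, ω₁=4.327, θ₂=0.197, ω₂=-0.967
apply F[19]=+10.000 → step 20: x=-0.446, v=0.638, θ₁=1.324, ω₁=4.549, θ₂=0.176, ω₂=-1.103
apply F[20]=+10.000 → step 21: x=-0.430, v=0.930, θ₁=1.417, ω₁=4.809, θ₂=0.153, ω₂=-1.219
apply F[21]=+10.000 → step 22: x=-0.408, v=1.242, θ₁=1.516, ω₁=5.112, θ₂=0.128, ω₂=-1.307
apply F[22]=+10.000 → step 23: x=-0.380, v=1.578, θ₁=1.622, ω₁=5.470, θ₂=0.101, ω₂=-1.359
apply F[23]=+10.000 → step 24: x=-0.345, v=1.946, θ₁=1.736, ω₁=5.898, θ₂=0.074, ω₂=-1.363
apply F[24]=+10.000 → step 25: x=-0.302, v=2.355, θ₁=1.859, ω₁=6.421, θ₂=0.047, ω₂=-1.303
apply F[25]=+10.000 → step 26: x=-0.251, v=2.818, θ₁=1.993, ω₁=7.079, θ₂=0.022, ω₂=-1.158
apply F[26]=+10.000 → step 27: x=-0.189, v=3.357, θ₁=2.143, ω₁=7.933, θ₂=0.001, ω₂=-0.896
|θ₂| = 0.205 > 0.202 first at step 3.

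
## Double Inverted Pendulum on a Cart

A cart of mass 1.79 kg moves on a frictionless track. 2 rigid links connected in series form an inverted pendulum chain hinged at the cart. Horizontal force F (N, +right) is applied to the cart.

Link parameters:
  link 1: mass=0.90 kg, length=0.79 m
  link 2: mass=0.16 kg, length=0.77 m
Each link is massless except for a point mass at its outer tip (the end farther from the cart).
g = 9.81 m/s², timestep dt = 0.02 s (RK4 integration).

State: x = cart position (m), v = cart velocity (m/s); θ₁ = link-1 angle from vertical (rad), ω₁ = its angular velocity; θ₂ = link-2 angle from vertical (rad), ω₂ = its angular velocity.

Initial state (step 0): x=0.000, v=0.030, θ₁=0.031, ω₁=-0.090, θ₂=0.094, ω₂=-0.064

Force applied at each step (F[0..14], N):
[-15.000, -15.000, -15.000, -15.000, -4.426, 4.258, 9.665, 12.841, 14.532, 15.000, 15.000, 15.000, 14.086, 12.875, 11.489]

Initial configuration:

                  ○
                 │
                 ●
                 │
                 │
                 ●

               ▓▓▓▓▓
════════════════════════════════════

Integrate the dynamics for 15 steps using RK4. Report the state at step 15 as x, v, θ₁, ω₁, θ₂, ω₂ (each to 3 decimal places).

apply F[0]=-15.000 → step 1: x=-0.001, v=-0.141, θ₁=0.031, ω₁=0.131, θ₂=0.093, ω₂=-0.046
apply F[1]=-15.000 → step 2: x=-0.006, v=-0.312, θ₁=0.036, ω₁=0.354, θ₂=0.092, ω₂=-0.029
apply F[2]=-15.000 → step 3: x=-0.014, v=-0.484, θ₁=0.046, ω₁=0.580, θ₂=0.092, ω₂=-0.014
apply F[3]=-15.000 → step 4: x=-0.025, v=-0.658, θ₁=0.059, ω₁=0.810, θ₂=0.092, ω₂=-0.003
apply F[4]=-4.426 → step 5: x=-0.039, v=-0.714, θ₁=0.077, ω₁=0.897, θ₂=0.092, ω₂=0.003
apply F[5]=+4.258 → step 6: x=-0.053, v=-0.676, θ₁=0.094, ω₁=0.870, θ₂=0.092, ω₂=0.005
apply F[6]=+9.665 → step 7: x=-0.065, v=-0.580, θ₁=0.111, ω₁=0.775, θ₂=0.092, ω₂=0.002
apply F[7]=+12.841 → step 8: x=-0.076, v=-0.451, θ₁=0.125, ω₁=0.643, θ₂=0.092, ω₂=-0.006
apply F[8]=+14.532 → step 9: x=-0.083, v=-0.304, θ₁=0.136, ω₁=0.493, θ₂=0.091, ω₂=-0.019
apply F[9]=+15.000 → step 10: x=-0.088, v=-0.154, θ₁=0.144, ω₁=0.342, θ₂=0.091, ω₂=-0.035
apply F[10]=+15.000 → step 11: x=-0.089, v=-0.005, θ₁=0.150, ω₁=0.195, θ₂=0.090, ω₂=-0.053
apply F[11]=+15.000 → step 12: x=-0.088, v=0.143, θ₁=0.152, ω₁=0.050, θ₂=0.089, ω₂=-0.074
apply F[12]=+14.086 → step 13: x=-0.084, v=0.281, θ₁=0.152, ω₁=-0.082, θ₂=0.087, ω₂=-0.095
apply F[13]=+12.875 → step 14: x=-0.077, v=0.406, θ₁=0.149, ω₁=-0.198, θ₂=0.085, ω₂=-0.116
apply F[14]=+11.489 → step 15: x=-0.068, v=0.516, θ₁=0.144, ω₁=-0.297, θ₂=0.082, ω₂=-0.136

Answer: x=-0.068, v=0.516, θ₁=0.144, ω₁=-0.297, θ₂=0.082, ω₂=-0.136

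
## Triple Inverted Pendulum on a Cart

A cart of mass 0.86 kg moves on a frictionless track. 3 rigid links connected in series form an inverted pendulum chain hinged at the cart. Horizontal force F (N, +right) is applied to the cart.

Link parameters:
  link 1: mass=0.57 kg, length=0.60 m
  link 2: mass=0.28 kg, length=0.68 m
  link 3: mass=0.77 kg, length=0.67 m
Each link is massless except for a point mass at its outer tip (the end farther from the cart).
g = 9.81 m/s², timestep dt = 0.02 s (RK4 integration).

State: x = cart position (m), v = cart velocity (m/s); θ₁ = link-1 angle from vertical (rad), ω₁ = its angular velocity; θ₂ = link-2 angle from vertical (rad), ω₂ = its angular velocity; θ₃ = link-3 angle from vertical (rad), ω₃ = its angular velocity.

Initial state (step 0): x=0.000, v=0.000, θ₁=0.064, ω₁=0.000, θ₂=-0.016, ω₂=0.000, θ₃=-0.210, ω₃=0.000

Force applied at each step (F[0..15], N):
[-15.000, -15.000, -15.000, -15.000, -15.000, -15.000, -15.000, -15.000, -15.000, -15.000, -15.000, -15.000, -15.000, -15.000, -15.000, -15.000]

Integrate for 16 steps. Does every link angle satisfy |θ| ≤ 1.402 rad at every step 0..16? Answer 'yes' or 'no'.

apply F[0]=-15.000 → step 1: x=-0.004, v=-0.368, θ₁=0.071, ω₁=0.672, θ₂=-0.015, ω₂=0.062, θ₃=-0.212, ω₃=-0.164
apply F[1]=-15.000 → step 2: x=-0.015, v=-0.738, θ₁=0.091, ω₁=1.352, θ₂=-0.014, ω₂=0.113, θ₃=-0.216, ω₃=-0.314
apply F[2]=-15.000 → step 3: x=-0.033, v=-1.109, θ₁=0.125, ω₁=2.038, θ₂=-0.011, ω₂=0.143, θ₃=-0.224, ω₃=-0.433
apply F[3]=-15.000 → step 4: x=-0.059, v=-1.475, θ₁=0.172, ω₁=2.717, θ₂=-0.008, ω₂=0.152, θ₃=-0.233, ω₃=-0.504
apply F[4]=-15.000 → step 5: x=-0.092, v=-1.826, θ₁=0.233, ω₁=3.359, θ₂=-0.005, ω₂=0.151, θ₃=-0.244, ω₃=-0.512
apply F[5]=-15.000 → step 6: x=-0.132, v=-2.150, θ₁=0.306, ω₁=3.930, θ₂=-0.002, ω₂=0.163, θ₃=-0.253, ω₃=-0.451
apply F[6]=-15.000 → step 7: x=-0.178, v=-2.438, θ₁=0.390, ω₁=4.404, θ₂=0.002, ω₂=0.214, θ₃=-0.261, ω₃=-0.332
apply F[7]=-15.000 → step 8: x=-0.229, v=-2.686, θ₁=0.482, ω₁=4.776, θ₂=0.007, ω₂=0.324, θ₃=-0.266, ω₃=-0.170
apply F[8]=-15.000 → step 9: x=-0.285, v=-2.894, θ₁=0.580, ω₁=5.059, θ₂=0.015, ω₂=0.502, θ₃=-0.268, ω₃=0.014
apply F[9]=-15.000 → step 10: x=-0.345, v=-3.068, θ₁=0.684, ω₁=5.271, θ₂=0.028, ω₂=0.746, θ₃=-0.266, ω₃=0.207
apply F[10]=-15.000 → step 11: x=-0.408, v=-3.211, θ₁=0.791, ω₁=5.434, θ₂=0.045, ω₂=1.048, θ₃=-0.260, ω₃=0.402
apply F[11]=-15.000 → step 12: x=-0.473, v=-3.328, θ₁=0.901, ω₁=5.561, θ₂=0.070, ω₂=1.401, θ₃=-0.250, ω₃=0.598
apply F[12]=-15.000 → step 13: x=-0.541, v=-3.421, θ₁=1.013, ω₁=5.661, θ₂=0.102, ω₂=1.794, θ₃=-0.236, ω₃=0.795
apply F[13]=-15.000 → step 14: x=-0.610, v=-3.494, θ₁=1.127, ω₁=5.739, θ₂=0.142, ω₂=2.218, θ₃=-0.218, ω₃=1.000
apply F[14]=-15.000 → step 15: x=-0.680, v=-3.549, θ₁=1.242, ω₁=5.796, θ₂=0.191, ω₂=2.665, θ₃=-0.196, ω₃=1.218
apply F[15]=-15.000 → step 16: x=-0.752, v=-3.588, θ₁=1.359, ω₁=5.831, θ₂=0.248, ω₂=3.126, θ₃=-0.169, ω₃=1.459
Max |angle| over trajectory = 1.359 rad; bound = 1.402 → within bound.

Answer: yes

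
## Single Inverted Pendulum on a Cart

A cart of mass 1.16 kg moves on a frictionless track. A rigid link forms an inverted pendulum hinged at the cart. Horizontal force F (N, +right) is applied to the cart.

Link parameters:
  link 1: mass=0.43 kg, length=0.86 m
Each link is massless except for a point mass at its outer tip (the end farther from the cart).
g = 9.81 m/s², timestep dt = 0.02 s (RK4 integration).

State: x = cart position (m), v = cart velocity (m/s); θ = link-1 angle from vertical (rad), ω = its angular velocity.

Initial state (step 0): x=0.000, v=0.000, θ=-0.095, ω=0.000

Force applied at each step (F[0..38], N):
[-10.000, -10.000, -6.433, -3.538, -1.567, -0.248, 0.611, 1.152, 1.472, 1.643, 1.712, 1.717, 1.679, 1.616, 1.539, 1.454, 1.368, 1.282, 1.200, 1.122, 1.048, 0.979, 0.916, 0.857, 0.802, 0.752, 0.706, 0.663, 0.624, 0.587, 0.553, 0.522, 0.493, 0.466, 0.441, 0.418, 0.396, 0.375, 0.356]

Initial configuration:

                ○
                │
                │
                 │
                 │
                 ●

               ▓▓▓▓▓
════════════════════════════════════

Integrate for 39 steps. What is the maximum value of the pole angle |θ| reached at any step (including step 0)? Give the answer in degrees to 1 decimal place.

Answer: 5.4°

Derivation:
apply F[0]=-10.000 → step 1: x=-0.002, v=-0.165, θ=-0.093, ω=0.170
apply F[1]=-10.000 → step 2: x=-0.007, v=-0.330, θ=-0.088, ω=0.340
apply F[2]=-6.433 → step 3: x=-0.014, v=-0.435, θ=-0.080, ω=0.442
apply F[3]=-3.538 → step 4: x=-0.024, v=-0.491, θ=-0.071, ω=0.489
apply F[4]=-1.567 → step 5: x=-0.034, v=-0.513, θ=-0.061, ω=0.500
apply F[5]=-0.248 → step 6: x=-0.044, v=-0.513, θ=-0.051, ω=0.488
apply F[6]=+0.611 → step 7: x=-0.054, v=-0.499, θ=-0.042, ω=0.461
apply F[7]=+1.152 → step 8: x=-0.064, v=-0.477, θ=-0.033, ω=0.426
apply F[8]=+1.472 → step 9: x=-0.073, v=-0.449, θ=-0.025, ω=0.388
apply F[9]=+1.643 → step 10: x=-0.082, v=-0.419, θ=-0.017, ω=0.348
apply F[10]=+1.712 → step 11: x=-0.090, v=-0.389, θ=-0.011, ω=0.310
apply F[11]=+1.717 → step 12: x=-0.097, v=-0.359, θ=-0.005, ω=0.273
apply F[12]=+1.679 → step 13: x=-0.104, v=-0.330, θ=0.000, ω=0.238
apply F[13]=+1.616 → step 14: x=-0.110, v=-0.302, θ=0.004, ω=0.207
apply F[14]=+1.539 → step 15: x=-0.116, v=-0.276, θ=0.008, ω=0.178
apply F[15]=+1.454 → step 16: x=-0.121, v=-0.252, θ=0.012, ω=0.152
apply F[16]=+1.368 → step 17: x=-0.126, v=-0.229, θ=0.014, ω=0.128
apply F[17]=+1.282 → step 18: x=-0.131, v=-0.208, θ=0.017, ω=0.107
apply F[18]=+1.200 → step 19: x=-0.135, v=-0.189, θ=0.019, ω=0.089
apply F[19]=+1.122 → step 20: x=-0.138, v=-0.171, θ=0.020, ω=0.073
apply F[20]=+1.048 → step 21: x=-0.141, v=-0.154, θ=0.022, ω=0.058
apply F[21]=+0.979 → step 22: x=-0.144, v=-0.139, θ=0.023, ω=0.045
apply F[22]=+0.916 → step 23: x=-0.147, v=-0.125, θ=0.023, ω=0.034
apply F[23]=+0.857 → step 24: x=-0.149, v=-0.112, θ=0.024, ω=0.025
apply F[24]=+0.802 → step 25: x=-0.151, v=-0.100, θ=0.024, ω=0.016
apply F[25]=+0.752 → step 26: x=-0.153, v=-0.088, θ=0.025, ω=0.009
apply F[26]=+0.706 → step 27: x=-0.155, v=-0.078, θ=0.025, ω=0.002
apply F[27]=+0.663 → step 28: x=-0.156, v=-0.068, θ=0.025, ω=-0.003
apply F[28]=+0.624 → step 29: x=-0.158, v=-0.059, θ=0.025, ω=-0.008
apply F[29]=+0.587 → step 30: x=-0.159, v=-0.051, θ=0.025, ω=-0.012
apply F[30]=+0.553 → step 31: x=-0.160, v=-0.043, θ=0.024, ω=-0.015
apply F[31]=+0.522 → step 32: x=-0.161, v=-0.036, θ=0.024, ω=-0.018
apply F[32]=+0.493 → step 33: x=-0.161, v=-0.029, θ=0.024, ω=-0.021
apply F[33]=+0.466 → step 34: x=-0.162, v=-0.023, θ=0.023, ω=-0.023
apply F[34]=+0.441 → step 35: x=-0.162, v=-0.017, θ=0.023, ω=-0.025
apply F[35]=+0.418 → step 36: x=-0.162, v=-0.011, θ=0.022, ω=-0.026
apply F[36]=+0.396 → step 37: x=-0.163, v=-0.006, θ=0.022, ω=-0.027
apply F[37]=+0.375 → step 38: x=-0.163, v=-0.001, θ=0.021, ω=-0.028
apply F[38]=+0.356 → step 39: x=-0.163, v=0.003, θ=0.020, ω=-0.029
Max |angle| over trajectory = 0.095 rad = 5.4°.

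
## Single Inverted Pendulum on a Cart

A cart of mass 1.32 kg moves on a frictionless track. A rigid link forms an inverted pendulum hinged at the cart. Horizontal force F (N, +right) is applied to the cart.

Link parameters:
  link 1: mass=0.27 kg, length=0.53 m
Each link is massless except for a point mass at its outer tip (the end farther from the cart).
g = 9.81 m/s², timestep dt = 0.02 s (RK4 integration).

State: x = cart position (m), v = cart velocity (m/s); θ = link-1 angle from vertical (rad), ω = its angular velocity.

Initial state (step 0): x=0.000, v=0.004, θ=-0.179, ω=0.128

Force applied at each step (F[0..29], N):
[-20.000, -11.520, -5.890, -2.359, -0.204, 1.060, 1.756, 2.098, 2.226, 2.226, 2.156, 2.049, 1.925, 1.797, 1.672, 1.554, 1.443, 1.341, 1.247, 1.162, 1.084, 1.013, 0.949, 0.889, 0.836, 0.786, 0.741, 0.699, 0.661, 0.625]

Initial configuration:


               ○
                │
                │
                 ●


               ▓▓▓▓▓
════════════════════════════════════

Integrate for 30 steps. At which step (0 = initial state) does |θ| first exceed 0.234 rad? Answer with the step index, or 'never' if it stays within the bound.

apply F[0]=-20.000 → step 1: x=-0.003, v=-0.290, θ=-0.172, ω=0.610
apply F[1]=-11.520 → step 2: x=-0.010, v=-0.458, θ=-0.157, ω=0.861
apply F[2]=-5.890 → step 3: x=-0.020, v=-0.541, θ=-0.139, ω=0.961
apply F[3]=-2.359 → step 4: x=-0.031, v=-0.572, θ=-0.119, ω=0.971
apply F[4]=-0.204 → step 5: x=-0.043, v=-0.571, θ=-0.100, ω=0.929
apply F[5]=+1.060 → step 6: x=-0.054, v=-0.551, θ=-0.083, ω=0.858
apply F[6]=+1.756 → step 7: x=-0.065, v=-0.522, θ=-0.066, ω=0.775
apply F[7]=+2.098 → step 8: x=-0.075, v=-0.488, θ=-0.052, ω=0.690
apply F[8]=+2.226 → step 9: x=-0.084, v=-0.452, θ=-0.039, ω=0.606
apply F[9]=+2.226 → step 10: x=-0.093, v=-0.417, θ=-0.027, ω=0.528
apply F[10]=+2.156 → step 11: x=-0.101, v=-0.384, θ=-0.017, ω=0.456
apply F[11]=+2.049 → step 12: x=-0.108, v=-0.352, θ=-0.009, ω=0.392
apply F[12]=+1.925 → step 13: x=-0.115, v=-0.323, θ=-0.002, ω=0.335
apply F[13]=+1.797 → step 14: x=-0.121, v=-0.295, θ=0.004, ω=0.284
apply F[14]=+1.672 → step 15: x=-0.127, v=-0.270, θ=0.010, ω=0.239
apply F[15]=+1.554 → step 16: x=-0.132, v=-0.247, θ=0.014, ω=0.200
apply F[16]=+1.443 → step 17: x=-0.137, v=-0.226, θ=0.018, ω=0.166
apply F[17]=+1.341 → step 18: x=-0.141, v=-0.207, θ=0.021, ω=0.136
apply F[18]=+1.247 → step 19: x=-0.145, v=-0.189, θ=0.023, ω=0.110
apply F[19]=+1.162 → step 20: x=-0.149, v=-0.172, θ=0.025, ω=0.088
apply F[20]=+1.084 → step 21: x=-0.152, v=-0.157, θ=0.027, ω=0.069
apply F[21]=+1.013 → step 22: x=-0.155, v=-0.142, θ=0.028, ω=0.052
apply F[22]=+0.949 → step 23: x=-0.158, v=-0.129, θ=0.029, ω=0.037
apply F[23]=+0.889 → step 24: x=-0.160, v=-0.117, θ=0.029, ω=0.025
apply F[24]=+0.836 → step 25: x=-0.162, v=-0.105, θ=0.030, ω=0.014
apply F[25]=+0.786 → step 26: x=-0.164, v=-0.095, θ=0.030, ω=0.005
apply F[26]=+0.741 → step 27: x=-0.166, v=-0.085, θ=0.030, ω=-0.003
apply F[27]=+0.699 → step 28: x=-0.168, v=-0.075, θ=0.030, ω=-0.009
apply F[28]=+0.661 → step 29: x=-0.169, v=-0.066, θ=0.030, ω=-0.015
apply F[29]=+0.625 → step 30: x=-0.170, v=-0.058, θ=0.029, ω=-0.019
max |θ| = 0.179 ≤ 0.234 over all 31 states.

Answer: never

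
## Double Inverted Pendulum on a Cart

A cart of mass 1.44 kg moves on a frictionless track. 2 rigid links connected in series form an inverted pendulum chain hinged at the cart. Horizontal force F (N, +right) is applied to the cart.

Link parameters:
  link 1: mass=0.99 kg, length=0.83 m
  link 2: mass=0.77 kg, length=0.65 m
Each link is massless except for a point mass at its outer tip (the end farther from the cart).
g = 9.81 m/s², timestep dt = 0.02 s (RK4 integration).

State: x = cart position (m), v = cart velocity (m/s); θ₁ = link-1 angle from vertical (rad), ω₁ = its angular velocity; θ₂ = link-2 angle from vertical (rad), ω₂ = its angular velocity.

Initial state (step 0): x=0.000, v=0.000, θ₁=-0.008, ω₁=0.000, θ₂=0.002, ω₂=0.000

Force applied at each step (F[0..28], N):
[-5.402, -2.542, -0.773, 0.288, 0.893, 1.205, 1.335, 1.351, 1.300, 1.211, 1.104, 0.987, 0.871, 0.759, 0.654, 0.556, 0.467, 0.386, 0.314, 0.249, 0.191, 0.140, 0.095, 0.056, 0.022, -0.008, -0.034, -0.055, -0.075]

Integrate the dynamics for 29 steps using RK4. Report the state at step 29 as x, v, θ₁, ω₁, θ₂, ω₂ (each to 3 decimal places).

Answer: x=-0.001, v=0.047, θ₁=0.001, ω₁=-0.022, θ₂=0.001, ω₂=-0.014

Derivation:
apply F[0]=-5.402 → step 1: x=-0.001, v=-0.073, θ₁=-0.007, ω₁=0.085, θ₂=0.002, ω₂=0.005
apply F[1]=-2.542 → step 2: x=-0.003, v=-0.107, θ₁=-0.005, ω₁=0.122, θ₂=0.002, ω₂=0.010
apply F[2]=-0.773 → step 3: x=-0.005, v=-0.117, θ₁=-0.003, ω₁=0.132, θ₂=0.002, ω₂=0.013
apply F[3]=+0.288 → step 4: x=-0.007, v=-0.113, θ₁=0.000, ω₁=0.126, θ₂=0.003, ω₂=0.015
apply F[4]=+0.893 → step 5: x=-0.009, v=-0.100, θ₁=0.002, ω₁=0.111, θ₂=0.003, ω₂=0.016
apply F[5]=+1.205 → step 6: x=-0.011, v=-0.084, θ₁=0.004, ω₁=0.093, θ₂=0.003, ω₂=0.016
apply F[6]=+1.335 → step 7: x=-0.013, v=-0.067, θ₁=0.006, ω₁=0.074, θ₂=0.004, ω₂=0.015
apply F[7]=+1.351 → step 8: x=-0.014, v=-0.050, θ₁=0.007, ω₁=0.055, θ₂=0.004, ω₂=0.013
apply F[8]=+1.300 → step 9: x=-0.015, v=-0.034, θ₁=0.008, ω₁=0.038, θ₂=0.004, ω₂=0.011
apply F[9]=+1.211 → step 10: x=-0.015, v=-0.019, θ₁=0.009, ω₁=0.023, θ₂=0.004, ω₂=0.009
apply F[10]=+1.104 → step 11: x=-0.015, v=-0.006, θ₁=0.009, ω₁=0.011, θ₂=0.005, ω₂=0.006
apply F[11]=+0.987 → step 12: x=-0.015, v=0.005, θ₁=0.009, ω₁=-0.000, θ₂=0.005, ω₂=0.004
apply F[12]=+0.871 → step 13: x=-0.015, v=0.015, θ₁=0.009, ω₁=-0.009, θ₂=0.005, ω₂=0.001
apply F[13]=+0.759 → step 14: x=-0.015, v=0.024, θ₁=0.009, ω₁=-0.016, θ₂=0.005, ω₂=-0.001
apply F[14]=+0.654 → step 15: x=-0.014, v=0.031, θ₁=0.009, ω₁=-0.021, θ₂=0.005, ω₂=-0.004
apply F[15]=+0.556 → step 16: x=-0.014, v=0.036, θ₁=0.008, ω₁=-0.026, θ₂=0.005, ω₂=-0.006
apply F[16]=+0.467 → step 17: x=-0.013, v=0.041, θ₁=0.008, ω₁=-0.028, θ₂=0.004, ω₂=-0.007
apply F[17]=+0.386 → step 18: x=-0.012, v=0.044, θ₁=0.007, ω₁=-0.031, θ₂=0.004, ω₂=-0.009
apply F[18]=+0.314 → step 19: x=-0.011, v=0.047, θ₁=0.006, ω₁=-0.032, θ₂=0.004, ω₂=-0.011
apply F[19]=+0.249 → step 20: x=-0.010, v=0.049, θ₁=0.006, ω₁=-0.032, θ₂=0.004, ω₂=-0.012
apply F[20]=+0.191 → step 21: x=-0.009, v=0.050, θ₁=0.005, ω₁=-0.032, θ₂=0.004, ω₂=-0.013
apply F[21]=+0.140 → step 22: x=-0.008, v=0.051, θ₁=0.005, ω₁=-0.032, θ₂=0.003, ω₂=-0.013
apply F[22]=+0.095 → step 23: x=-0.007, v=0.052, θ₁=0.004, ω₁=-0.031, θ₂=0.003, ω₂=-0.014
apply F[23]=+0.056 → step 24: x=-0.006, v=0.051, θ₁=0.003, ω₁=-0.030, θ₂=0.003, ω₂=-0.014
apply F[24]=+0.022 → step 25: x=-0.005, v=0.051, θ₁=0.003, ω₁=-0.029, θ₂=0.002, ω₂=-0.015
apply F[25]=-0.008 → step 26: x=-0.004, v=0.050, θ₁=0.002, ω₁=-0.027, θ₂=0.002, ω₂=-0.015
apply F[26]=-0.034 → step 27: x=-0.003, v=0.049, θ₁=0.002, ω₁=-0.026, θ₂=0.002, ω₂=-0.015
apply F[27]=-0.055 → step 28: x=-0.002, v=0.048, θ₁=0.001, ω₁=-0.024, θ₂=0.002, ω₂=-0.014
apply F[28]=-0.075 → step 29: x=-0.001, v=0.047, θ₁=0.001, ω₁=-0.022, θ₂=0.001, ω₂=-0.014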